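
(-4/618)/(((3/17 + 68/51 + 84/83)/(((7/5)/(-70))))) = 1411/27488125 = 0.00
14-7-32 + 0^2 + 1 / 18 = -449 / 18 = -24.94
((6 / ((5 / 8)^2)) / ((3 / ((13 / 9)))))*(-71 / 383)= -118144 / 86175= -1.37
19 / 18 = 1.06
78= 78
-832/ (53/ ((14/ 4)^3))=-35672/ 53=-673.06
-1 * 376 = -376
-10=-10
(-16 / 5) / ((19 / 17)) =-272 / 95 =-2.86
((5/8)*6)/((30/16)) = 2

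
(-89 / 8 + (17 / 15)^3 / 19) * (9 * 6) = -5667821 / 9500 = -596.61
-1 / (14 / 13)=-13 / 14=-0.93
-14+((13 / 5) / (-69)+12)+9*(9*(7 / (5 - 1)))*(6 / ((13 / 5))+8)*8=52415681 / 4485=11686.89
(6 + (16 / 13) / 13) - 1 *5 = 185 / 169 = 1.09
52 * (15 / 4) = 195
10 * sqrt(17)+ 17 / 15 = 42.36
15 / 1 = 15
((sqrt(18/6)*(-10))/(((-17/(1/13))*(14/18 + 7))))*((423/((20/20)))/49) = 3807*sqrt(3)/75803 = 0.09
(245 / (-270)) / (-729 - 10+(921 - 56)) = -7 / 972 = -0.01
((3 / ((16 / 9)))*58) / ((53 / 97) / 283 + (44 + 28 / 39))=2.19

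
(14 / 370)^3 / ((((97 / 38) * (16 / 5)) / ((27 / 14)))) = 25137 / 1965336400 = 0.00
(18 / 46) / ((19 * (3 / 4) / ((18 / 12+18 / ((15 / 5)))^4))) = 151875 / 1748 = 86.89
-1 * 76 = -76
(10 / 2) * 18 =90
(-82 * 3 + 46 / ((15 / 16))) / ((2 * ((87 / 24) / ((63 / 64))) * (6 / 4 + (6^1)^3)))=-10339 / 84100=-0.12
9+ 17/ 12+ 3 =161/ 12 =13.42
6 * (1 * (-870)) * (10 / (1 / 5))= -261000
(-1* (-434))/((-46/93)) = -877.43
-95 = -95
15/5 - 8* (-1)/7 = 29/7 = 4.14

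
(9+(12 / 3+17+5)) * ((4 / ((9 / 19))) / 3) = 2660 / 27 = 98.52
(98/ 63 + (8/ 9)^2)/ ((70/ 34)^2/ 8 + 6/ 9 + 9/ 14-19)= -3074960/ 22495941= -0.14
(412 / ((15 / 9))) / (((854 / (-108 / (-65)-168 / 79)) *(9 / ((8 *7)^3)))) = -4113829888 / 1566175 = -2626.67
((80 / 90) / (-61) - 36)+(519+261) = 408448 / 549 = 743.99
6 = 6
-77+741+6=670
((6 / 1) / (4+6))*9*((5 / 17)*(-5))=-135 / 17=-7.94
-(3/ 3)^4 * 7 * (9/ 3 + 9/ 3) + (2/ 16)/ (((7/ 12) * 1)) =-585/ 14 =-41.79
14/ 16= 7/ 8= 0.88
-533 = -533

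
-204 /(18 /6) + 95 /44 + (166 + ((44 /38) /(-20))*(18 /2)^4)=-1169097 /4180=-279.69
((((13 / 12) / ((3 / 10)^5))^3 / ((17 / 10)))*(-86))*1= -29522187500000000000 / 6586148313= -4482466245.37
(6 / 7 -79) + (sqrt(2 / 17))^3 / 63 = -78.14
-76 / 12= -19 / 3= -6.33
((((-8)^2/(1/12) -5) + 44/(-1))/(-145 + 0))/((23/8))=-5752/3335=-1.72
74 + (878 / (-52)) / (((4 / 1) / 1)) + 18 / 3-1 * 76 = -23 / 104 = -0.22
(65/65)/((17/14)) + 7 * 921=6447.82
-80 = -80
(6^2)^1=36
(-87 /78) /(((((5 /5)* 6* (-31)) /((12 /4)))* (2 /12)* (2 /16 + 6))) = 348 /19747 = 0.02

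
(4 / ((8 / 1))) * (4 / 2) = 1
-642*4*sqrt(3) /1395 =-856*sqrt(3) /465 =-3.19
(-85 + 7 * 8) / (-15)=29 / 15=1.93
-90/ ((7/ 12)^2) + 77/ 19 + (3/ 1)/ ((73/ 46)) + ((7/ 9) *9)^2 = -14241426/ 67963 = -209.55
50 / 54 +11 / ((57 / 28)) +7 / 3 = 4444 / 513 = 8.66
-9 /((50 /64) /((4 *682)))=-785664 /25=-31426.56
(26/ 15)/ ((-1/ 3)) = -26/ 5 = -5.20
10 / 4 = 5 / 2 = 2.50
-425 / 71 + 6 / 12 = -779 / 142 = -5.49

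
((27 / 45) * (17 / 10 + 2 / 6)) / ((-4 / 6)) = -183 / 100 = -1.83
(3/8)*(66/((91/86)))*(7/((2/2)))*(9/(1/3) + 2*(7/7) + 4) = 140481/26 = 5403.12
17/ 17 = 1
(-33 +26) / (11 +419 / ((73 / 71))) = -511 / 30552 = -0.02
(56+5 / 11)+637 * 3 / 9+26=9728 / 33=294.79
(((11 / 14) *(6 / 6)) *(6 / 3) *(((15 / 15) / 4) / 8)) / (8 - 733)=-11 / 162400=-0.00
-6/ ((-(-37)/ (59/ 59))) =-6/ 37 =-0.16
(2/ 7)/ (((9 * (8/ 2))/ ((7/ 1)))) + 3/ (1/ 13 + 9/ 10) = 7147/ 2286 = 3.13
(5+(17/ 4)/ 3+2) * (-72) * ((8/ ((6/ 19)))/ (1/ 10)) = -153520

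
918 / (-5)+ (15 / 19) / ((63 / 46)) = -365132 / 1995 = -183.02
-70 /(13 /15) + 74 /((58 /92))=36.61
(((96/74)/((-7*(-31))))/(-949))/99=-16/251444193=-0.00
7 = 7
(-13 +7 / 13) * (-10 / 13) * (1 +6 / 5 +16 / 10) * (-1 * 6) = -36936 / 169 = -218.56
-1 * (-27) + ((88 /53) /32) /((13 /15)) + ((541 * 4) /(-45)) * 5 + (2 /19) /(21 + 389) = -20615396141 /96611580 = -213.38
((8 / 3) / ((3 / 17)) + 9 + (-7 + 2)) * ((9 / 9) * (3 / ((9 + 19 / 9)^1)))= 129 / 25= 5.16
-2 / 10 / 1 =-1 / 5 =-0.20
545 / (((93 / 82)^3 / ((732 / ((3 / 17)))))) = 1246455582880 / 804357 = 1549629.81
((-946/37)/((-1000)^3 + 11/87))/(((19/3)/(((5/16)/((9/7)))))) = 68585/69898285705448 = 0.00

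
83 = 83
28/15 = 1.87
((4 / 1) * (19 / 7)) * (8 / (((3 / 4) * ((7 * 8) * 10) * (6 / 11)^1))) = 836 / 2205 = 0.38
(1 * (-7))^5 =-16807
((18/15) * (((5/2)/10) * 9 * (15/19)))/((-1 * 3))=-27/38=-0.71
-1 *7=-7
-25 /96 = -0.26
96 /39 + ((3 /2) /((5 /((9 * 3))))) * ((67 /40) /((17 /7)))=711457 /88400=8.05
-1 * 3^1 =-3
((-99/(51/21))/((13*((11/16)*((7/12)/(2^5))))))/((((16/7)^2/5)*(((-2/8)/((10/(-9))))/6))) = -1411200/221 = -6385.52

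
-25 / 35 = -5 / 7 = -0.71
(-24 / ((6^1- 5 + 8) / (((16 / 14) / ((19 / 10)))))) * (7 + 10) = -10880 / 399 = -27.27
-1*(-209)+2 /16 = 1673 /8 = 209.12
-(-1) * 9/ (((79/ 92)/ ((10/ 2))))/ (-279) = -460/ 2449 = -0.19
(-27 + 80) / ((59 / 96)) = 5088 / 59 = 86.24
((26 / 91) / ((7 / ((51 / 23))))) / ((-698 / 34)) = -1734 / 393323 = -0.00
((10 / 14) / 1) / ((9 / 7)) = 5 / 9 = 0.56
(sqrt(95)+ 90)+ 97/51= sqrt(95)+ 4687/51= 101.65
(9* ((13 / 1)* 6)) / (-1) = -702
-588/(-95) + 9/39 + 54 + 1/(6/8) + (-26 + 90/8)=696593/14820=47.00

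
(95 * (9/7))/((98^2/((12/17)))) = 2565/285719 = 0.01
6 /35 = 0.17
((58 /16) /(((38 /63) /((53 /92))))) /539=13833 /2153536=0.01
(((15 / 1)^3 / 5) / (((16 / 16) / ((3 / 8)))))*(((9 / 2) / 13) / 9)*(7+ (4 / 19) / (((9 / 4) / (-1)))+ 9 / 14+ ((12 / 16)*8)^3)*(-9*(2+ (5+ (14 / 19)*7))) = -35763203025 / 150176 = -238141.93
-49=-49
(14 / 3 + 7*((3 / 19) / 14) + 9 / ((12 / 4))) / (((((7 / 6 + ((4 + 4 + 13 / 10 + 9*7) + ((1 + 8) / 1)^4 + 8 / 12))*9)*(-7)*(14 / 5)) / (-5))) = 110375 / 3335746932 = 0.00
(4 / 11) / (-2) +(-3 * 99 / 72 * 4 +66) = 1085 / 22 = 49.32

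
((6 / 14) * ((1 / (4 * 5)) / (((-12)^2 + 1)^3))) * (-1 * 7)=-3 / 60972500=-0.00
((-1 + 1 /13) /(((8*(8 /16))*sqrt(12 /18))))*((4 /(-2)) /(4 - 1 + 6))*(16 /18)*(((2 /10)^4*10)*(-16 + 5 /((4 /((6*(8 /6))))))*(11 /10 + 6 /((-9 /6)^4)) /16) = -617*sqrt(6) /1974375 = -0.00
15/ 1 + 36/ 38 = 303/ 19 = 15.95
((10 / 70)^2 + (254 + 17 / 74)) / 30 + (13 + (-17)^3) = -532100089 / 108780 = -4891.52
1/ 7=0.14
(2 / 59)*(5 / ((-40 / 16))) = -4 / 59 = -0.07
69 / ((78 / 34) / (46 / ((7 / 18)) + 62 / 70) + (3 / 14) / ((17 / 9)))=22832054 / 43909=519.99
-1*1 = -1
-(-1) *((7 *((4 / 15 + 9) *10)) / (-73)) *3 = -26.66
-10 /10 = -1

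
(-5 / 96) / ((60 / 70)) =-35 / 576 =-0.06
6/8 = 3/4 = 0.75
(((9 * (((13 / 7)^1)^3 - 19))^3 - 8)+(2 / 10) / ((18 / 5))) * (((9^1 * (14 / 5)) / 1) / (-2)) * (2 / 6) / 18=1057921985861801 / 3112992540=339840.84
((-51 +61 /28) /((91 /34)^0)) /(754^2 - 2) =-1367 /15918392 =-0.00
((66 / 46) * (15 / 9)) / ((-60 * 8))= -11 / 2208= -0.00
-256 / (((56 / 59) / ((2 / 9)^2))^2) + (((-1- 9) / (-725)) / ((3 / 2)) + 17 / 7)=81335027 / 46615905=1.74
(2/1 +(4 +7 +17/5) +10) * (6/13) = 792/65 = 12.18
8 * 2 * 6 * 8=768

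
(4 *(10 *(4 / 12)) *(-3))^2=1600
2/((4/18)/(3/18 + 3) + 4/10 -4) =-285/503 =-0.57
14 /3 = 4.67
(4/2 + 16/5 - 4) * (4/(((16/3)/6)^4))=7.69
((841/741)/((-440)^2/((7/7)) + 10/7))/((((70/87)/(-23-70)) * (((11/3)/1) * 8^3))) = -6804531/18852380518400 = -0.00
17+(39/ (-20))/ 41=13901/ 820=16.95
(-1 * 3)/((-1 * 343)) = 3/343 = 0.01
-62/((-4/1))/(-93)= -1/6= -0.17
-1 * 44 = -44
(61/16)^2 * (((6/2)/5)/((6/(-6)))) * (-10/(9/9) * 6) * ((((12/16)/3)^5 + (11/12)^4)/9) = 218218045/5308416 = 41.11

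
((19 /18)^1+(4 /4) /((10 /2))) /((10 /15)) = 113 /60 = 1.88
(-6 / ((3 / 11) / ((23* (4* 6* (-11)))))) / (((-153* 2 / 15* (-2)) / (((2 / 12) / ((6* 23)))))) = 3.95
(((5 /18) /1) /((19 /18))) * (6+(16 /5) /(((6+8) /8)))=274 /133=2.06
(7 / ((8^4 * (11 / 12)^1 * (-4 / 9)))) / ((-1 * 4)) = 189 / 180224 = 0.00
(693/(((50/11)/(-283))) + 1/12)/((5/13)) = -168269777/1500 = -112179.85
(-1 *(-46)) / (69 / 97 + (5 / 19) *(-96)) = -84778 / 45249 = -1.87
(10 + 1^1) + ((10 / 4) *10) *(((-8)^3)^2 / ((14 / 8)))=26214477 / 7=3744925.29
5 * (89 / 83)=445 / 83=5.36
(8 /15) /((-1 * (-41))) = 8 /615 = 0.01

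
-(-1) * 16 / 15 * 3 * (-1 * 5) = -16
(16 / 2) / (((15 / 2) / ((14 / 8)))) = 28 / 15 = 1.87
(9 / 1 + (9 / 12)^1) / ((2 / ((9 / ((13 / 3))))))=81 / 8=10.12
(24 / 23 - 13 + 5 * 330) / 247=6.63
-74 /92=-37 /46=-0.80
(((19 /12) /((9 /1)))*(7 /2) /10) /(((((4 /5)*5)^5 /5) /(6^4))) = 399 /1024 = 0.39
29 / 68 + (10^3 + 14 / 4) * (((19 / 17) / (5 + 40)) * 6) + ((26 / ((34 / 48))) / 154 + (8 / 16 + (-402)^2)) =4234738203 / 26180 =161754.71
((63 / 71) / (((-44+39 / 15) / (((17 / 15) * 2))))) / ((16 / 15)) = -595 / 13064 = -0.05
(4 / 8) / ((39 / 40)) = 20 / 39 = 0.51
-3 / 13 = -0.23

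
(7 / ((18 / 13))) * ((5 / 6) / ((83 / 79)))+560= 5055785 / 8964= 564.01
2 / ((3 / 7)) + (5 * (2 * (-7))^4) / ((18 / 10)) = 960442 / 9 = 106715.78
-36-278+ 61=-253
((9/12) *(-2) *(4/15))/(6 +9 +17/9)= -0.02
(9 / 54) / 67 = 1 / 402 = 0.00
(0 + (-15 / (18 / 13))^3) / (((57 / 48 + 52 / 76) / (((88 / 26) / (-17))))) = 35321000 / 261171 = 135.24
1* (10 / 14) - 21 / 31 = 8 / 217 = 0.04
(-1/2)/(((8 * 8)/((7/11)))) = -7/1408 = -0.00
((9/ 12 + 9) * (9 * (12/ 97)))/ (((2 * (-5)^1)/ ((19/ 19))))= -1053/ 970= -1.09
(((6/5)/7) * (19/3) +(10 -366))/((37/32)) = -397504/1295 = -306.95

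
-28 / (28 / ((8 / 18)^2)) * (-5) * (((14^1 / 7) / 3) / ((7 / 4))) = 640 / 1701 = 0.38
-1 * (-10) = 10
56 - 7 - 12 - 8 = 29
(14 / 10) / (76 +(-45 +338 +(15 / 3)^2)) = 7 / 1970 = 0.00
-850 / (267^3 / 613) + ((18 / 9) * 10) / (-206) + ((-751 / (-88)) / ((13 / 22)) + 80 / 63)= 11123823065213 / 713628839196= 15.59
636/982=318/491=0.65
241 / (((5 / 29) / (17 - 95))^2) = 1233111204 / 25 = 49324448.16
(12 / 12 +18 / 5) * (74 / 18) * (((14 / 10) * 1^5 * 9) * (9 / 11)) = 53613 / 275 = 194.96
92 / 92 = 1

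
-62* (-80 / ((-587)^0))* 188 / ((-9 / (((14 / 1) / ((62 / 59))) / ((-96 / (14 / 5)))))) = 1087016 / 27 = 40259.85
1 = 1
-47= -47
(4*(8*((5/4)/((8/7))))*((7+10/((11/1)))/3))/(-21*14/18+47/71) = -216195/36718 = -5.89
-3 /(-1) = 3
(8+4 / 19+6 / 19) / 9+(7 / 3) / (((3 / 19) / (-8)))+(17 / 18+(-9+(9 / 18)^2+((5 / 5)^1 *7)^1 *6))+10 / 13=-731911 / 8892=-82.31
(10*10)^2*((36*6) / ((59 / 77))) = 166320000 / 59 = 2818983.05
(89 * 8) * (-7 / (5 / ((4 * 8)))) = -159488 / 5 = -31897.60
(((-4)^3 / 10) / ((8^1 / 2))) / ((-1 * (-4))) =-0.40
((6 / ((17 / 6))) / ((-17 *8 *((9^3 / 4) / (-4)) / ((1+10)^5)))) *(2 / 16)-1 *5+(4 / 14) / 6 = 315845 / 163863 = 1.93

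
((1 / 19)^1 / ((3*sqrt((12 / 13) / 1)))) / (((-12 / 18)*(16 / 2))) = -sqrt(39) / 1824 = -0.00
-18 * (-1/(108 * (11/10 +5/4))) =10/141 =0.07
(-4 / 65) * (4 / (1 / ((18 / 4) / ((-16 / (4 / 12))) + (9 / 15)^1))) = -81 / 650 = -0.12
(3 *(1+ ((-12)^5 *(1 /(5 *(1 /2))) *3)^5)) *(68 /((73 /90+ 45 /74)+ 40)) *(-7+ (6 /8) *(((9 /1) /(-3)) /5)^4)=2174037904728798238893903131237216216517 /26938671875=80703232691526231335185420000.00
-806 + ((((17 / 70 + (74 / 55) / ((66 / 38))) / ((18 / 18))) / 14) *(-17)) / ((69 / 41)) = -3960429059 / 4909212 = -806.73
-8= -8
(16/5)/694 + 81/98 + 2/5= 209331/170030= 1.23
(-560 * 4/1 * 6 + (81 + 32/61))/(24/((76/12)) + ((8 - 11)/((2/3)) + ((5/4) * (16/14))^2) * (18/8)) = 6069129416/792207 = 7661.04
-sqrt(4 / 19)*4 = -8*sqrt(19) / 19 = -1.84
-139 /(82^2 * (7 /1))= -139 /47068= -0.00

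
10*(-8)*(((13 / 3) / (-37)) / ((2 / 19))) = 9880 / 111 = 89.01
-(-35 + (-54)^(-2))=102059/2916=35.00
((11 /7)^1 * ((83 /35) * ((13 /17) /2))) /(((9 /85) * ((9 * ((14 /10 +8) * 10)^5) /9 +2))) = 11869 /6473033479332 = 0.00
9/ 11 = 0.82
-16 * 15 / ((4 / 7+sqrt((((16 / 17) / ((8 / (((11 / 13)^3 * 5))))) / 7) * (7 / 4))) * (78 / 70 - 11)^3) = 0.29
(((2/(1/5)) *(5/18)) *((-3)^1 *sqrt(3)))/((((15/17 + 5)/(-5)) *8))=85 *sqrt(3)/96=1.53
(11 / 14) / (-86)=-11 / 1204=-0.01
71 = 71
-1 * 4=-4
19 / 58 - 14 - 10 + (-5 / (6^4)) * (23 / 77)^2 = -5275131721 / 222835536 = -23.67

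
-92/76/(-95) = 23/1805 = 0.01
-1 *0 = 0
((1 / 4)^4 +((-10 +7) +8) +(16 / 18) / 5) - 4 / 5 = 50477 / 11520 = 4.38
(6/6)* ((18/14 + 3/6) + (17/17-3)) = -0.21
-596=-596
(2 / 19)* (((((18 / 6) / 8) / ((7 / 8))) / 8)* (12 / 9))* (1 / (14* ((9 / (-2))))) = -1 / 8379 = -0.00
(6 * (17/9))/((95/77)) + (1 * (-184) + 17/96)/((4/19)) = -31517731/36480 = -863.97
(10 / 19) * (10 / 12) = 25 / 57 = 0.44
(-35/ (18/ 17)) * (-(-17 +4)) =-7735/ 18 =-429.72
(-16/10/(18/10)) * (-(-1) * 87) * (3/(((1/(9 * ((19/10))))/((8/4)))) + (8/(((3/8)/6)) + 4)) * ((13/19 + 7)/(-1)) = 13243952/95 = 139410.02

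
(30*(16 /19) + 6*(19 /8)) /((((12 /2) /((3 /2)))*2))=3003 /608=4.94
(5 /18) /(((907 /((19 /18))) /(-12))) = -95 /24489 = -0.00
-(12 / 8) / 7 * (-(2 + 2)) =6 / 7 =0.86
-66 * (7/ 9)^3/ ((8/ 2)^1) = -3773/ 486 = -7.76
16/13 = 1.23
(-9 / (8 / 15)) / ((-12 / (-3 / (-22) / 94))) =135 / 66176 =0.00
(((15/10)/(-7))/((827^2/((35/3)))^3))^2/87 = 37515625/2884897434312924335930002123763988413148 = 0.00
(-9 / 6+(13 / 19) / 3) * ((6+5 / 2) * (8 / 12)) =-2465 / 342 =-7.21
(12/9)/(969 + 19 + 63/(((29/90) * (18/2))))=58/43923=0.00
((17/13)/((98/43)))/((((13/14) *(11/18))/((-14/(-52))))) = 6579/24167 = 0.27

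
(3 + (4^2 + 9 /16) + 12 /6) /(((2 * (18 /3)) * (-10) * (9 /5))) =-115 /1152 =-0.10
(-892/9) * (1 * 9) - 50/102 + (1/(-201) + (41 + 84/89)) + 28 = -822.55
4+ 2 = 6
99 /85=1.16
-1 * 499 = -499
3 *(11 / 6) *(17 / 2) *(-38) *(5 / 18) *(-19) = 337535 / 36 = 9375.97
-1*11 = -11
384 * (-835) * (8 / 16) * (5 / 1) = -801600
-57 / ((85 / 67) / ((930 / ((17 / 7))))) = -4972338 / 289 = -17205.32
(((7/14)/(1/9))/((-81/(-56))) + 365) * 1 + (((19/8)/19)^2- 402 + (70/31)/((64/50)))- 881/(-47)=-11215891/839232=-13.36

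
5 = 5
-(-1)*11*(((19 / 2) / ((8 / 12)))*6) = 1881 / 2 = 940.50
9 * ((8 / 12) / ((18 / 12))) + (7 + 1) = 12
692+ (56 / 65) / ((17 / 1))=692.05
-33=-33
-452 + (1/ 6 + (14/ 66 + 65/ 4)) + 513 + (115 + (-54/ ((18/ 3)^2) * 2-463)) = -36085/ 132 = -273.37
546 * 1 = 546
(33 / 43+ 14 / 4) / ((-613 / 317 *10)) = -116339 / 527180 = -0.22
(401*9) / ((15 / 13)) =15639 / 5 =3127.80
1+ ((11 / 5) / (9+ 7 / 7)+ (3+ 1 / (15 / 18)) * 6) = 1321 / 50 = 26.42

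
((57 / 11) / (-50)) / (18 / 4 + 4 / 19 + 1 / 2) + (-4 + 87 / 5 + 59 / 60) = 521393 / 36300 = 14.36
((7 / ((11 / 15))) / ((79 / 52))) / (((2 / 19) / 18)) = 933660 / 869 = 1074.41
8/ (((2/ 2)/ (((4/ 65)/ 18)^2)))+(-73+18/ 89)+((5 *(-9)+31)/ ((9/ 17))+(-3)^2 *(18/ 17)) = -46452014059/ 517786425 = -89.71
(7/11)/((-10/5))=-7/22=-0.32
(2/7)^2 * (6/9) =8/147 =0.05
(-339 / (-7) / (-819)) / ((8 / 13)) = -113 / 1176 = -0.10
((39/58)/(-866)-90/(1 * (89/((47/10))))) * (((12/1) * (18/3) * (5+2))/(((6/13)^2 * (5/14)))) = -35194109223/1117573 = -31491.55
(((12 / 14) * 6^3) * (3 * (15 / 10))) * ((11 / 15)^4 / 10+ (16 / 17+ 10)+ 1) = 3708635292 / 371875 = 9972.80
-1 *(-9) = 9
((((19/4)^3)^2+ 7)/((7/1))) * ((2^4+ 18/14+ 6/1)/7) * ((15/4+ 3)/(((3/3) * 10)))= 207175107753/56197120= 3686.58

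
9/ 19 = 0.47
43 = 43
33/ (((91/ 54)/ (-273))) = -5346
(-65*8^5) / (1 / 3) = -6389760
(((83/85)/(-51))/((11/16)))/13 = -1328/619905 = -0.00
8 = 8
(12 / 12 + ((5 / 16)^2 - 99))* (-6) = 75189 / 128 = 587.41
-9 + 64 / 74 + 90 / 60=-491 / 74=-6.64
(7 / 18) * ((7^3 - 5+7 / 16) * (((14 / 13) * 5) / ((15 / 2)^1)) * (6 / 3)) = 88445 / 468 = 188.99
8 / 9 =0.89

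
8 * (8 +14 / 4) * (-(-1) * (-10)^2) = 9200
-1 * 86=-86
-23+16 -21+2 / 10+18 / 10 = -26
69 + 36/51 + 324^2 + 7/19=33929882/323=105046.07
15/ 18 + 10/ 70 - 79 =-3277/ 42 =-78.02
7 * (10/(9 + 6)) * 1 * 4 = 56/3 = 18.67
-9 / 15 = -0.60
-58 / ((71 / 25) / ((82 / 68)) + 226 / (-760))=-4518200 / 160299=-28.19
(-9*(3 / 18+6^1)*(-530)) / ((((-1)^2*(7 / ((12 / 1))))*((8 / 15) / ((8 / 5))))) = 1058940 / 7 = 151277.14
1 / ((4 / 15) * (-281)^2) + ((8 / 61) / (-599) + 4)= 4.00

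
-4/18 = -2/9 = -0.22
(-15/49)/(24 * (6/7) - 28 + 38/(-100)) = 250/6377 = 0.04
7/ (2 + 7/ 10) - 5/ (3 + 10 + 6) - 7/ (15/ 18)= -15571/ 2565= -6.07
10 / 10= 1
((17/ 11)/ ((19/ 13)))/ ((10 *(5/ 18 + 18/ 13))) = 25857/ 406505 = 0.06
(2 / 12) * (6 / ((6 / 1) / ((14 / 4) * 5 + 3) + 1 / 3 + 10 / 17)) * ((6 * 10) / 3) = 41820 / 2539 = 16.47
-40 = -40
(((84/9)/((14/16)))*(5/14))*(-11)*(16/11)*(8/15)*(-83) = 169984/63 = 2698.16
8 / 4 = 2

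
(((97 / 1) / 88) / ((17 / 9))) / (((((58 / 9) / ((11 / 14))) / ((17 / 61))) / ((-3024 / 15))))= -70713 / 17690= -4.00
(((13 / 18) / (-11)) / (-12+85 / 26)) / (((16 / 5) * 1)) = 845 / 359568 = 0.00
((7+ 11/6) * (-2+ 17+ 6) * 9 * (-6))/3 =-3339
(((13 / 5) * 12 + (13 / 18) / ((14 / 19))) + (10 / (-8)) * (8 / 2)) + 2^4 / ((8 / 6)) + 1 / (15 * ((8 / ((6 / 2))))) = 98797 / 2520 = 39.21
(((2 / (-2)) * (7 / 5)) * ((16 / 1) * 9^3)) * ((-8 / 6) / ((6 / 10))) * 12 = 435456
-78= -78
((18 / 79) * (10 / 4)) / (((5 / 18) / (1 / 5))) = 0.41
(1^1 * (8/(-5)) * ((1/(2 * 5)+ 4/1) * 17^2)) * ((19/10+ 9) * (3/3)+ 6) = -4004962/125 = -32039.70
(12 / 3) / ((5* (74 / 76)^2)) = 5776 / 6845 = 0.84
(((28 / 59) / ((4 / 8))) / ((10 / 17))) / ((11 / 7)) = 1.03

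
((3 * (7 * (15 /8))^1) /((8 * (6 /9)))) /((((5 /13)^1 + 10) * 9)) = 91 /1152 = 0.08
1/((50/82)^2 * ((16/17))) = 28577/10000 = 2.86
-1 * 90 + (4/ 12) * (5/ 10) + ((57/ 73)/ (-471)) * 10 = -6178619/ 68766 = -89.85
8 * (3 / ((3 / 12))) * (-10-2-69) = -7776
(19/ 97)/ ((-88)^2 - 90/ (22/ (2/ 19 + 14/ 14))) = 3971/ 156902447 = 0.00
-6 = -6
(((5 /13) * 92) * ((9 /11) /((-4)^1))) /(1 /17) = -17595 /143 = -123.04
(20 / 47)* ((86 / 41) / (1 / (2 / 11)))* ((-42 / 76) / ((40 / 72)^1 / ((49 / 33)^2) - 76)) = 86724120 / 73247272153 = 0.00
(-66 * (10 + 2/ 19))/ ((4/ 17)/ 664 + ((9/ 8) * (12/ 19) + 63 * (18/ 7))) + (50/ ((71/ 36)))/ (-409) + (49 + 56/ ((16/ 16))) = 290305258653/ 2878897421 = 100.84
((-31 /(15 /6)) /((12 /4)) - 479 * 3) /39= -36.95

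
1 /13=0.08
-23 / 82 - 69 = -5681 / 82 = -69.28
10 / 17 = 0.59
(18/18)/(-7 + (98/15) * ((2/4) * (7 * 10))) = 0.00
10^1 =10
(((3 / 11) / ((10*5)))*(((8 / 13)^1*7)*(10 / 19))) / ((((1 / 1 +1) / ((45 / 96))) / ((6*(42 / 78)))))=1323 / 141284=0.01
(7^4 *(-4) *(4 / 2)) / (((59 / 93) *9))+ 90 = -579518 / 177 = -3274.11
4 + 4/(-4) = 3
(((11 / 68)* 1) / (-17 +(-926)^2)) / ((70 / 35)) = 11 / 116614424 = 0.00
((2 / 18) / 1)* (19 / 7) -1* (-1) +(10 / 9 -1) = 89 / 63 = 1.41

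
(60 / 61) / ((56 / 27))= 405 / 854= 0.47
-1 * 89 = -89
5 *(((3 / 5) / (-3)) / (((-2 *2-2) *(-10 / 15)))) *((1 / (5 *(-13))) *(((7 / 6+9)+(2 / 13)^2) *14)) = 72331 / 131820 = 0.55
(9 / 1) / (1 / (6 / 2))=27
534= 534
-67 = -67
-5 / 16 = -0.31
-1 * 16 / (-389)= 16 / 389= 0.04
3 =3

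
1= 1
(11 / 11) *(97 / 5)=97 / 5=19.40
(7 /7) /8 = 1 /8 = 0.12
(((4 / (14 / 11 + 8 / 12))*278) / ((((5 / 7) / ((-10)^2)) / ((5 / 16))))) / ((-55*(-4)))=14595 / 128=114.02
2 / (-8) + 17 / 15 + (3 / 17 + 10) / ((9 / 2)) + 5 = 8.14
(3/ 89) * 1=3/ 89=0.03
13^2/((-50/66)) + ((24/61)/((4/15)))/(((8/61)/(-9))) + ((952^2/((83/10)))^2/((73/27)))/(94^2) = 55407588675472191/111089947300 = 498763.30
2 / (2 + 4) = 1 / 3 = 0.33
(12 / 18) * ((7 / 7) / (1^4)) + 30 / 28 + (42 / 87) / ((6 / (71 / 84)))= 13199 / 7308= 1.81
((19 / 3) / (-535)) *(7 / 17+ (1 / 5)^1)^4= -138920704 / 83782003125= -0.00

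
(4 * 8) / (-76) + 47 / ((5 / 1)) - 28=-1807 / 95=-19.02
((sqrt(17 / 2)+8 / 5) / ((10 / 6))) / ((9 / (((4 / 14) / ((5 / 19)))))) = 304 / 2625+19 * sqrt(34) / 525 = 0.33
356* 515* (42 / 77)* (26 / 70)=2860104 / 77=37144.21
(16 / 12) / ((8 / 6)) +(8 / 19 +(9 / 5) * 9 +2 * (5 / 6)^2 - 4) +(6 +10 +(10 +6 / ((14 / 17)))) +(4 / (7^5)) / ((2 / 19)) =1388080679 / 28739970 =48.30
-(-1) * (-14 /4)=-7 /2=-3.50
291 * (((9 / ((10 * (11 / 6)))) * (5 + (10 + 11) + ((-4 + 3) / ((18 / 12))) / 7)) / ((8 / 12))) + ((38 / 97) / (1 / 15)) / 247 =2694899694 / 485485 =5550.94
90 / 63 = 10 / 7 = 1.43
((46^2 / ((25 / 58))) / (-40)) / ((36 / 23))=-352843 / 4500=-78.41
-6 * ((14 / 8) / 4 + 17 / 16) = -9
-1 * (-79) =79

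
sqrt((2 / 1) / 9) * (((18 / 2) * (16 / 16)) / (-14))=-3 * sqrt(2) / 14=-0.30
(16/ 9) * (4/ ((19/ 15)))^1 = 320/ 57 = 5.61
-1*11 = -11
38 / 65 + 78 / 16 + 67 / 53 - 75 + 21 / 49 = -13089171 / 192920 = -67.85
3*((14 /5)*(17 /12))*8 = 476 /5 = 95.20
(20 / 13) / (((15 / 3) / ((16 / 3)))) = 64 / 39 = 1.64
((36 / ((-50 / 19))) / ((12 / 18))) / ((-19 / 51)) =55.08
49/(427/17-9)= 833/274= 3.04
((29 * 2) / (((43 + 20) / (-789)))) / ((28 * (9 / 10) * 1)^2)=-190675 / 166698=-1.14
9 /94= 0.10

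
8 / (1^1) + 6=14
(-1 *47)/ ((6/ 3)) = -47/ 2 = -23.50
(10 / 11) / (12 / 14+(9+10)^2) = 70 / 27863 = 0.00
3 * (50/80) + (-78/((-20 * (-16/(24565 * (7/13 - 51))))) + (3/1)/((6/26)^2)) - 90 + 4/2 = 7250873/24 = 302119.71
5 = 5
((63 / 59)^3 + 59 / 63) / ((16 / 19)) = 264768059 / 103511016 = 2.56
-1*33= -33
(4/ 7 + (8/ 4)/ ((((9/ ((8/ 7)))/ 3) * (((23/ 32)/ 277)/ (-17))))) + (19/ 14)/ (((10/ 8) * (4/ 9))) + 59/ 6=-12024013/ 2415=-4978.89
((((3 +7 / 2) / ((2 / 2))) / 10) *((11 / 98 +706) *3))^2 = 7283310935121 / 3841600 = 1895905.60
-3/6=-1/2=-0.50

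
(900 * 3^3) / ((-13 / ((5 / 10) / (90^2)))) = -3 / 26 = -0.12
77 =77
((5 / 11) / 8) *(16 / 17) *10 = 100 / 187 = 0.53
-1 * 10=-10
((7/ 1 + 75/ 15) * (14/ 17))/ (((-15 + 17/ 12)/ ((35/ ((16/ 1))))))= -4410/ 2771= -1.59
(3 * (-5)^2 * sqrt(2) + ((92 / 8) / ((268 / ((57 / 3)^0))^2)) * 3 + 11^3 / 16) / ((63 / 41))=489941267 / 9049824 + 1025 * sqrt(2) / 21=123.17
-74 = -74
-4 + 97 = 93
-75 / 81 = -25 / 27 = -0.93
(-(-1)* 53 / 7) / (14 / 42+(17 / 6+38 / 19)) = 1.47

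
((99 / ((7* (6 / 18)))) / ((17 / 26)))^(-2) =14161 / 59629284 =0.00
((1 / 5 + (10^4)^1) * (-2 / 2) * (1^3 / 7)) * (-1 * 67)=478581 / 5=95716.20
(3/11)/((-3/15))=-15/11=-1.36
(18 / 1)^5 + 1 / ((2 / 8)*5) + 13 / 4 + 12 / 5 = 37791489 / 20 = 1889574.45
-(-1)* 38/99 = 38/99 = 0.38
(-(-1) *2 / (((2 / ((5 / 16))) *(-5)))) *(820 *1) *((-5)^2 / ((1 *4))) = -320.31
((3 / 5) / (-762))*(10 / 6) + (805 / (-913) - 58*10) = -404123803 / 695706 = -580.88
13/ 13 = 1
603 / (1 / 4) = 2412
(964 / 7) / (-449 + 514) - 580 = -262936 / 455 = -577.88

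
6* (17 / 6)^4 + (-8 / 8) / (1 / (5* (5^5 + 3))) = -3294719 / 216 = -15253.33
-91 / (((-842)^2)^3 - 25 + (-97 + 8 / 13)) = -1183 / 4632505048711087894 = -0.00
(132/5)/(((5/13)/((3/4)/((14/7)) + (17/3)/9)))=31031/450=68.96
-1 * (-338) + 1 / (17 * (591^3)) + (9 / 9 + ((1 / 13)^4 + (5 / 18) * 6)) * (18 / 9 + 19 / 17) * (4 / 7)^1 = 240470188089417253 / 701589067886889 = 342.75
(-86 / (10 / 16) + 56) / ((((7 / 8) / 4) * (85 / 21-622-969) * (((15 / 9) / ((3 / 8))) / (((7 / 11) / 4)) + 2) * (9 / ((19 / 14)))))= 4896 / 4135055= 0.00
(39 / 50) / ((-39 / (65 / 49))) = -13 / 490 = -0.03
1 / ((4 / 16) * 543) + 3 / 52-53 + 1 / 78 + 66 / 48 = -970323 / 18824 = -51.55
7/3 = 2.33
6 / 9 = 2 / 3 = 0.67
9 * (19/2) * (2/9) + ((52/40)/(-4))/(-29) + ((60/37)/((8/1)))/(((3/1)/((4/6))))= 2453683/128760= 19.06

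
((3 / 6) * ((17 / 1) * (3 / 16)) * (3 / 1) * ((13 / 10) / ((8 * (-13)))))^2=23409 / 6553600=0.00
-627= -627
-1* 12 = -12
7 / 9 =0.78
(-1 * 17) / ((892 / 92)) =-391 / 223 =-1.75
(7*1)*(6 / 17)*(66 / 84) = 33 / 17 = 1.94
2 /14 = 1 /7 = 0.14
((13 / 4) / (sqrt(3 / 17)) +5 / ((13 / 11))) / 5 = 11 / 13 +13 * sqrt(51) / 60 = 2.39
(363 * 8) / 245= 2904 / 245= 11.85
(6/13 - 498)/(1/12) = -77616/13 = -5970.46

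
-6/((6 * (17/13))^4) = -28561/18040536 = -0.00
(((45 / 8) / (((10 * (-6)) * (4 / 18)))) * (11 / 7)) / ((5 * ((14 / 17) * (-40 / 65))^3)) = 3205776717 / 3147038720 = 1.02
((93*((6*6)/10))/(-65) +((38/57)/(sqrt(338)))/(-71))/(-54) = 0.10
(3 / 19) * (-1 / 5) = -3 / 95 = -0.03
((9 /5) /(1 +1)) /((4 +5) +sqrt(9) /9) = 27 /280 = 0.10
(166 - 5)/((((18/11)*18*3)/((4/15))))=1771/3645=0.49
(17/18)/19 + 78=26693/342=78.05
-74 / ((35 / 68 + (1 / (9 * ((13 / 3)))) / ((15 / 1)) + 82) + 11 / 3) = -2943720 / 3428363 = -0.86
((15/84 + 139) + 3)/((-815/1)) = -3981/22820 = -0.17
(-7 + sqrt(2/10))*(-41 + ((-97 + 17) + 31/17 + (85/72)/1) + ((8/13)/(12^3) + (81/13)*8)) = 5693065/11934 -162659*sqrt(5)/11934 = 446.57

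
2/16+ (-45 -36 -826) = -7255/8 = -906.88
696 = 696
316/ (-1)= -316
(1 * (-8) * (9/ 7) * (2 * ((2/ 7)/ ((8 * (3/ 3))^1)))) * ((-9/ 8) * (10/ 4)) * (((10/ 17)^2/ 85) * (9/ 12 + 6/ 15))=9315/ 962948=0.01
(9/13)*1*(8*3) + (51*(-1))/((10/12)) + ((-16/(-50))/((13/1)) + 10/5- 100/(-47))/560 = -14665899/329000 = -44.58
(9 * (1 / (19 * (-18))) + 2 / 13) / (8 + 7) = 21 / 2470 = 0.01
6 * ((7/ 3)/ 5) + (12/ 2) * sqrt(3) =14/ 5 + 6 * sqrt(3) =13.19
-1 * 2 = -2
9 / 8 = 1.12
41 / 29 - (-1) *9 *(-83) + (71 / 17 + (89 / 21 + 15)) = -7476643 / 10353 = -722.17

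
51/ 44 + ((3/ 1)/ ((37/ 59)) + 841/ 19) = 1552973/ 30932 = 50.21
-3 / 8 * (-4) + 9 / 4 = 15 / 4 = 3.75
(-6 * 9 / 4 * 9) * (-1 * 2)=243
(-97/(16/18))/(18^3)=-97/5184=-0.02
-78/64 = -39/32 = -1.22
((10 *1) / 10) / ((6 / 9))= 3 / 2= 1.50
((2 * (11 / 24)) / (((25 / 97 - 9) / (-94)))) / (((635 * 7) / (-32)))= -50149 / 706755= -0.07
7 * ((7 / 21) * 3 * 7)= 49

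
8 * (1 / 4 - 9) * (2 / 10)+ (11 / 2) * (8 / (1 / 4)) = 162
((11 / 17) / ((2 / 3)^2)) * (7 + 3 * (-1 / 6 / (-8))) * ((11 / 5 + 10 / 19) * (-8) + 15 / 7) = -146314773 / 723520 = -202.23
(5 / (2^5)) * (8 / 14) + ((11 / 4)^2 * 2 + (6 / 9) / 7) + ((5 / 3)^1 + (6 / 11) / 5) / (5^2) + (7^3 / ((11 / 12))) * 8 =173760227 / 57750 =3008.84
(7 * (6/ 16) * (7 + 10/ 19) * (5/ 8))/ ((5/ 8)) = 3003/ 152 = 19.76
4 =4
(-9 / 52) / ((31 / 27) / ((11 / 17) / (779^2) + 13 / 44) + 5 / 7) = -228125098845 / 6063468857212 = -0.04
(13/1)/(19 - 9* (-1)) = 13/28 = 0.46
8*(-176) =-1408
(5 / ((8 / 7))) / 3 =35 / 24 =1.46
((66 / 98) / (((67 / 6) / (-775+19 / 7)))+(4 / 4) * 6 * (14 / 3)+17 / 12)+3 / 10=-23248157 / 1378860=-16.86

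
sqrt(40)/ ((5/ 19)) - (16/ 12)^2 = -16/ 9+38 * sqrt(10)/ 5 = 22.26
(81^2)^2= 43046721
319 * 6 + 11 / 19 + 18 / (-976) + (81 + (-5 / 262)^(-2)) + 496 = 1214010893 / 231800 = 5237.32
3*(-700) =-2100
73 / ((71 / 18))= 1314 / 71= 18.51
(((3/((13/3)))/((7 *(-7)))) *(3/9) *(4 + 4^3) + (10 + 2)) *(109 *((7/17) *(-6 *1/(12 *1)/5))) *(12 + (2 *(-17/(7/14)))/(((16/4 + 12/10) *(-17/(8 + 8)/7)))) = -103478496/20111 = -5145.37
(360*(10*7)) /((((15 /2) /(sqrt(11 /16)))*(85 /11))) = 1848*sqrt(11) /17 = 360.54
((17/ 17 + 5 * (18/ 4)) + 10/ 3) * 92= 7406/ 3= 2468.67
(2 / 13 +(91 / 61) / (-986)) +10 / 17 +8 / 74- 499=-14411630369 / 28930226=-498.15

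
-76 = -76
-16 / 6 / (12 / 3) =-0.67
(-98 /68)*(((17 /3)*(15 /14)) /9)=-35 /36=-0.97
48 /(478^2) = 12 /57121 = 0.00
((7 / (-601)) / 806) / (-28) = 1 / 1937624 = 0.00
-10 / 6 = -5 / 3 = -1.67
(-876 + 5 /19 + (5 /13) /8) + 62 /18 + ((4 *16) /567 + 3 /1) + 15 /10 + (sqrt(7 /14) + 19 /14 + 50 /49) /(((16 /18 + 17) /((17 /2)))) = -1094115962951 /1262681784 + 153 *sqrt(2) /644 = -866.17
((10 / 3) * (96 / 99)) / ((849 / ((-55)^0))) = 320 / 84051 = 0.00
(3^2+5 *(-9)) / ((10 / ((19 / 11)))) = -342 / 55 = -6.22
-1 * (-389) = 389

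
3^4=81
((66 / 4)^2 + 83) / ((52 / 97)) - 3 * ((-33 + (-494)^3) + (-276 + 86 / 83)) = 6243748971463 / 17264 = 361662938.57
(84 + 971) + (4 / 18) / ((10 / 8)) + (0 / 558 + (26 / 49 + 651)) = 3763292 / 2205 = 1706.71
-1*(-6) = 6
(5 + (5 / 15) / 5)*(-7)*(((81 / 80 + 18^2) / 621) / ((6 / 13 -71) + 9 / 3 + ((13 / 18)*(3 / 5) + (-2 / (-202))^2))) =0.28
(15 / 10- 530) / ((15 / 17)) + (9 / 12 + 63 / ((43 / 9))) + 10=-1483579 / 2580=-575.03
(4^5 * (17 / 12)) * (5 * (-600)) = -4352000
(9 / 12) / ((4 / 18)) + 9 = 12.38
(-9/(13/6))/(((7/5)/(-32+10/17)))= 144180/1547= 93.20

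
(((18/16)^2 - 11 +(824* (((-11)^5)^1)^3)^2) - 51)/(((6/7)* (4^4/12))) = 5307780959003898948395550487218272896439/8192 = 647922480347155633349066200000000000.00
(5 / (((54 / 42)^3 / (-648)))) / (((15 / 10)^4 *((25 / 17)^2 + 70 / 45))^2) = -293352478720 / 68182087689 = -4.30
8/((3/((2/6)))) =0.89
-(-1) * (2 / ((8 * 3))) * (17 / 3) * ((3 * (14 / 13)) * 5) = 595 / 78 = 7.63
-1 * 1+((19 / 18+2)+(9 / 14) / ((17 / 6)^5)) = 368372819 / 178901982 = 2.06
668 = 668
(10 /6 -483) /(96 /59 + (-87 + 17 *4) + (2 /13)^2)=14398124 /518967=27.74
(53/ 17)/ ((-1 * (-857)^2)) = -53/ 12485633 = -0.00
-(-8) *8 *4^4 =16384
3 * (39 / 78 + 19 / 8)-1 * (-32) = 325 / 8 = 40.62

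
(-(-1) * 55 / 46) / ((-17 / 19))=-1.34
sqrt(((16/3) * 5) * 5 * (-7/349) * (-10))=20 * sqrt(73290)/1047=5.17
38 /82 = 19 /41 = 0.46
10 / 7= 1.43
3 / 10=0.30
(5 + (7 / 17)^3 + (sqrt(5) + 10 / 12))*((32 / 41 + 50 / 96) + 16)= 140.82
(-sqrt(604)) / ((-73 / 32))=64*sqrt(151) / 73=10.77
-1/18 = -0.06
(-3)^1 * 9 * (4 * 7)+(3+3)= -750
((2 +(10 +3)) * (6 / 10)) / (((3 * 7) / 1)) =3 / 7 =0.43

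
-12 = -12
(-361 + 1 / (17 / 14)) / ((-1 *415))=6123 / 7055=0.87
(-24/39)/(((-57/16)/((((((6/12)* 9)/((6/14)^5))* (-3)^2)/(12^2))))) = 67228/20007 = 3.36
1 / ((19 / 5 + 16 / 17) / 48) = 4080 / 403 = 10.12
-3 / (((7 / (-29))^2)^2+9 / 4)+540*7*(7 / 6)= 28105849158 / 6375133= 4408.67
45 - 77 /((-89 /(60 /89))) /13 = 45.04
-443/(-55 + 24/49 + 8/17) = 369019/45015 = 8.20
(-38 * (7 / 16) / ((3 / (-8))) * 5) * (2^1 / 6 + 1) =2660 / 9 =295.56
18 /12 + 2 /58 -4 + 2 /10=-657 /290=-2.27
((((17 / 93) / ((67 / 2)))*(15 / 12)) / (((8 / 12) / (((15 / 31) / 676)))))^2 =1625625 / 30311662399592704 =0.00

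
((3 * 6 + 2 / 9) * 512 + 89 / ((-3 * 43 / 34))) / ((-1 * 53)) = -3601546 / 20511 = -175.59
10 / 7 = 1.43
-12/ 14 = -6/ 7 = -0.86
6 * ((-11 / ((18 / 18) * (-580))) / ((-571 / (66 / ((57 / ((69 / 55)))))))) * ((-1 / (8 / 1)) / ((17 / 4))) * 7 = 15939 / 267427850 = 0.00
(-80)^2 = 6400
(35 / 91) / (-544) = -5 / 7072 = -0.00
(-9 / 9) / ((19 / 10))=-10 / 19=-0.53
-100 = -100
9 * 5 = 45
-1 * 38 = -38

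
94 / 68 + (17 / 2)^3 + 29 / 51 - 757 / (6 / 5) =-2007 / 136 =-14.76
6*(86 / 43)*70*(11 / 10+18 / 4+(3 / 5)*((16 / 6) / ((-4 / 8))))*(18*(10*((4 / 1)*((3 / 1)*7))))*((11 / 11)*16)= 487710720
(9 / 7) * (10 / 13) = 90 / 91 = 0.99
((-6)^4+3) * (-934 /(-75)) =16176.88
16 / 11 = 1.45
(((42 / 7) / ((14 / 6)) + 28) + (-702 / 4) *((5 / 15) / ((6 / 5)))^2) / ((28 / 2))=2861 / 2352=1.22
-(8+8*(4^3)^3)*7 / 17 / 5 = -2936024 / 17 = -172707.29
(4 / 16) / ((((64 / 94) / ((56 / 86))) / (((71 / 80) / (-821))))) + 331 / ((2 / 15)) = 224357602241 / 90375680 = 2482.50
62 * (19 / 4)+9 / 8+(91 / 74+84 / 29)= 2573065 / 8584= 299.75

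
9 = 9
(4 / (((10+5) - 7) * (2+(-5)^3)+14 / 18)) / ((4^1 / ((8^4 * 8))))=-294912 / 8849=-33.33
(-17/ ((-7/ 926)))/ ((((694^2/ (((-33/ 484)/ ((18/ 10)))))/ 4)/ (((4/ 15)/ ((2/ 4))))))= -31484/ 83443437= -0.00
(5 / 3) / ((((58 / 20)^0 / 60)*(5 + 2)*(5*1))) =20 / 7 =2.86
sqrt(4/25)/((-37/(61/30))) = -61/2775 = -0.02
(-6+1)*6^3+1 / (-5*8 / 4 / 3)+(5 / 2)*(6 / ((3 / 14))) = -10103 / 10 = -1010.30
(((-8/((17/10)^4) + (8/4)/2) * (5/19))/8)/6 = 17605/76171152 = 0.00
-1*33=-33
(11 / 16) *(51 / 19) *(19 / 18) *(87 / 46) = 5423 / 1472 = 3.68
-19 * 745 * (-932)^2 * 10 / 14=-61476863600 / 7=-8782409085.71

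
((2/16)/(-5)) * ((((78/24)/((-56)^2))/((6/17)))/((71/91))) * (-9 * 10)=8619/1017856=0.01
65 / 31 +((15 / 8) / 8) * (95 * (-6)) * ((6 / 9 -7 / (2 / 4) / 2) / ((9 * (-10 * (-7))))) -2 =59987 / 41664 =1.44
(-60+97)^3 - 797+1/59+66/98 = 144135692/2891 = 49856.69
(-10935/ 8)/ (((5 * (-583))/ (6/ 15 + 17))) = 190269/ 23320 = 8.16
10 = 10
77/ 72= 1.07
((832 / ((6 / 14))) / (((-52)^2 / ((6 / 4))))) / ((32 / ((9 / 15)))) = 21 / 1040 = 0.02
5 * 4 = 20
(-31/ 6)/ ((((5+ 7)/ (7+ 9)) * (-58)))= 31/ 261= 0.12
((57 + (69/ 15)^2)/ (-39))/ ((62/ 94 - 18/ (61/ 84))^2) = -16061272306/ 4665281330775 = -0.00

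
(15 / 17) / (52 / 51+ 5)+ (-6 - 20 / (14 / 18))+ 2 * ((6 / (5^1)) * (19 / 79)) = -26306433 / 848855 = -30.99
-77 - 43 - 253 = -373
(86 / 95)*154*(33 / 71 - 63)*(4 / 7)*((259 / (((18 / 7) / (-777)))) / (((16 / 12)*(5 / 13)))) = 5127964649808 / 6745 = 760261623.40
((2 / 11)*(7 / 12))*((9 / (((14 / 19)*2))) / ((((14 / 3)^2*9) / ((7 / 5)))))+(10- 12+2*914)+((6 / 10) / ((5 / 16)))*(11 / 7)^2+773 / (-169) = 133078258659 / 72872800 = 1826.17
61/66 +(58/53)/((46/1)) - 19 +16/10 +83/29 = -158537447/11665830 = -13.59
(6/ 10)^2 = 9/ 25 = 0.36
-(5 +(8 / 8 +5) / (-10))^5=-5153632 / 3125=-1649.16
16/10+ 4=28/5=5.60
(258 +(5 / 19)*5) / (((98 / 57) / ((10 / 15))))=4927 / 49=100.55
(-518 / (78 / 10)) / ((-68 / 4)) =2590 / 663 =3.91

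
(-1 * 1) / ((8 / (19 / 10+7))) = -89 / 80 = -1.11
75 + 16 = 91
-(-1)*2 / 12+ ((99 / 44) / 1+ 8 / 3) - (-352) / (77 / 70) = 3901 / 12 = 325.08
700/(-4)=-175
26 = 26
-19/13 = -1.46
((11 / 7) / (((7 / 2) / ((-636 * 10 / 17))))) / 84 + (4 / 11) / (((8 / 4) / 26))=174952 / 64141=2.73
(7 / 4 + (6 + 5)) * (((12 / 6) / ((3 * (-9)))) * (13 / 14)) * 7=-221 / 36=-6.14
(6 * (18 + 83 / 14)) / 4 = 1005 / 28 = 35.89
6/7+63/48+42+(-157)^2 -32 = 2762051/112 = 24661.17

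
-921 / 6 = -153.50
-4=-4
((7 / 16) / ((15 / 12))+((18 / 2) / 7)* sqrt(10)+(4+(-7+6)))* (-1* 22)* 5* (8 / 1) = -7920* sqrt(10) / 7 - 2948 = -6525.89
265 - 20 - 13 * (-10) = 375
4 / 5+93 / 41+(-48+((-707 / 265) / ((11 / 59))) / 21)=-16354358 / 358545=-45.61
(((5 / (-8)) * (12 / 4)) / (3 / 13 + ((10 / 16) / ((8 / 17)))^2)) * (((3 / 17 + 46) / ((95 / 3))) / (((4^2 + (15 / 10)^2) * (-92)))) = 47024640 / 57601115521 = 0.00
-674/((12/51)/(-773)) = 2214258.50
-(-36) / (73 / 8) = 288 / 73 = 3.95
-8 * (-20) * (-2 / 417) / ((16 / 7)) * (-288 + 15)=12740 / 139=91.65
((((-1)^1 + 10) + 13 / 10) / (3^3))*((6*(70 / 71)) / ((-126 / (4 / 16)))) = -103 / 23004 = -0.00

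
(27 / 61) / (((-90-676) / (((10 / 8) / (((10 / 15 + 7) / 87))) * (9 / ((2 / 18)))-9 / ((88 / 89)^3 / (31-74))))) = -655659319743 / 732376595456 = -0.90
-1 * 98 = -98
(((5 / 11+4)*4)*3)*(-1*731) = -429828 / 11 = -39075.27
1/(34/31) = 31/34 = 0.91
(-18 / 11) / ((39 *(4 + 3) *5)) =-6 / 5005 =-0.00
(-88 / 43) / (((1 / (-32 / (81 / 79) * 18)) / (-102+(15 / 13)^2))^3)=-2074353697628906101669888 / 5603925249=-370160843597809.76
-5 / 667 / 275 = -1 / 36685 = -0.00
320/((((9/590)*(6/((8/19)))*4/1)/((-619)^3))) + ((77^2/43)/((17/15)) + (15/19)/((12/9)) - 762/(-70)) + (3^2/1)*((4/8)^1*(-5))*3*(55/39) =-59574814915988607139/682505460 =-87288407796.75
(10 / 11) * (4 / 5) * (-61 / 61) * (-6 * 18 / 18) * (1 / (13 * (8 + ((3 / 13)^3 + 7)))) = 1352 / 60467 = 0.02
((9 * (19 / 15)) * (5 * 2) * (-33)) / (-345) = 1254 / 115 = 10.90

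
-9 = -9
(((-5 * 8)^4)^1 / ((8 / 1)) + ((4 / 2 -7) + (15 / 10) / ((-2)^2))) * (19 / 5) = 48639297 / 40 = 1215982.42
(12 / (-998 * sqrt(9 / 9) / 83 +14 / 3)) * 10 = -3735 / 229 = -16.31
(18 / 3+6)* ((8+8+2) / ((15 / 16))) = 1152 / 5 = 230.40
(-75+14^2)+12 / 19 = 2311 / 19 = 121.63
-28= -28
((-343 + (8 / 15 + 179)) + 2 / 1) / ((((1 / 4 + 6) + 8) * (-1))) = 11.33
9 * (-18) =-162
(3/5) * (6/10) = 9/25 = 0.36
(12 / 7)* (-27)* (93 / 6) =-5022 / 7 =-717.43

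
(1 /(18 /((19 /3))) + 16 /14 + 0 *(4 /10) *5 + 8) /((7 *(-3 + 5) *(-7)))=-0.10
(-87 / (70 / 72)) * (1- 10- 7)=1431.77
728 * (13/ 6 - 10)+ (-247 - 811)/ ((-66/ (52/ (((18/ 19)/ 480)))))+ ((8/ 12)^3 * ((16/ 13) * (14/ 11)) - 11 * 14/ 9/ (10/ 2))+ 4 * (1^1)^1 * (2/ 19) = 152821412606/ 366795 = 416639.85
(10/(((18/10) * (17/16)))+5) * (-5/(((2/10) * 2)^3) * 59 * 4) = -57709375/306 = -188592.73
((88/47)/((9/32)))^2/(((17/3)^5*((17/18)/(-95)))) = -40680161280/53319889921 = -0.76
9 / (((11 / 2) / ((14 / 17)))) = 252 / 187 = 1.35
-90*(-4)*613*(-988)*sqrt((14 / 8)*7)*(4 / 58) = -1526222880 / 29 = -52628375.17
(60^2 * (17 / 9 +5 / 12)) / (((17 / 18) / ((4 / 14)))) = 298800 / 119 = 2510.92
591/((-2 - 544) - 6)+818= 150315/184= 816.93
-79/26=-3.04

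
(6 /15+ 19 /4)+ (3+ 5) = 263 /20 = 13.15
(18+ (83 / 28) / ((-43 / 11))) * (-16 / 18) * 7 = -41518 / 387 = -107.28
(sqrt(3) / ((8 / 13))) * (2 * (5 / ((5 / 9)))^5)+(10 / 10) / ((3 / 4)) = 4 / 3+767637 * sqrt(3) / 4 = 332397.90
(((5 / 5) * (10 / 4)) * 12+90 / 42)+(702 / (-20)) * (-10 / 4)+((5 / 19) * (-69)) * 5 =15483 / 532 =29.10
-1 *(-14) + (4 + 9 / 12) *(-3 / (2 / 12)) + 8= -127 / 2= -63.50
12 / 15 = 4 / 5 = 0.80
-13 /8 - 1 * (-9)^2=-661 /8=-82.62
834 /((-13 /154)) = -128436 /13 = -9879.69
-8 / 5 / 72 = -0.02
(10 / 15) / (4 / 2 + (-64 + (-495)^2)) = 2 / 734889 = 0.00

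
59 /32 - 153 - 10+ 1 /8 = -5153 /32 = -161.03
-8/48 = -1/6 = -0.17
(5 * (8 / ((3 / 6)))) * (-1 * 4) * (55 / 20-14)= 3600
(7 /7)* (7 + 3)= 10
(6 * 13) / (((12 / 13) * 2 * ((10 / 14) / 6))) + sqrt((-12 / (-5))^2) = 3573 / 10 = 357.30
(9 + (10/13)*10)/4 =217/52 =4.17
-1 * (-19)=19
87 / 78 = 29 / 26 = 1.12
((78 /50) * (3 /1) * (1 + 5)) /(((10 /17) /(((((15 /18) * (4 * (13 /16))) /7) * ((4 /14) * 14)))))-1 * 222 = -51843 /350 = -148.12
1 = 1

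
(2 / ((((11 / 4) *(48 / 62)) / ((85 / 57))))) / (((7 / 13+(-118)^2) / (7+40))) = 1609985 / 340496739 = 0.00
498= 498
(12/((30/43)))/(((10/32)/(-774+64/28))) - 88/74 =-275034324/6475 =-42476.34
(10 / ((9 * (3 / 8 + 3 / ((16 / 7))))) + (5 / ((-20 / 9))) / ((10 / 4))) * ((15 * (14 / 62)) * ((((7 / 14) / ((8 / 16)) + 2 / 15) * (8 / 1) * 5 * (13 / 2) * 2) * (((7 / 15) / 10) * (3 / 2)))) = -33.75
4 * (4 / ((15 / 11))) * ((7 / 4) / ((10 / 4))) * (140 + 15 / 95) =1640408 / 1425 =1151.16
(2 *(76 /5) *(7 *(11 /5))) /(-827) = -11704 /20675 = -0.57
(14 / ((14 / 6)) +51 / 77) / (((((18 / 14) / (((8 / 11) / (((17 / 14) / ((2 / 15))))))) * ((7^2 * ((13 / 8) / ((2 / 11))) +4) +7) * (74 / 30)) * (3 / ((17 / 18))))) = 0.00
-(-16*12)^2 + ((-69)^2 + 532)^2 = 27978985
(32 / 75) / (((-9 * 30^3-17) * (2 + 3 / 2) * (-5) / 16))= 1024 / 637919625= 0.00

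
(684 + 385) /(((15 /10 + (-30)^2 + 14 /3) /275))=1763850 /5437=324.42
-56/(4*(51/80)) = -1120/51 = -21.96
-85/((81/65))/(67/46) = -254150/5427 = -46.83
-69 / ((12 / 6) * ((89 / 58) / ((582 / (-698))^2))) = -169446681 / 10840289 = -15.63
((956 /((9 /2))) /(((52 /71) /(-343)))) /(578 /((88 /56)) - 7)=-2613226 /9477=-275.74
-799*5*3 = -11985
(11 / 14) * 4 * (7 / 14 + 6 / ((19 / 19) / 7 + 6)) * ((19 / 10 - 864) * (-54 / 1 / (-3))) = -108391833 / 1505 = -72021.15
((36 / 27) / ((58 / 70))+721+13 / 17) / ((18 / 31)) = 16582985 / 13311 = 1245.81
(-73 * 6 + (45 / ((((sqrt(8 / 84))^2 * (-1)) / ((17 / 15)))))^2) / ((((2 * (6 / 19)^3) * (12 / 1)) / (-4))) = -2618512417 / 1728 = -1515342.83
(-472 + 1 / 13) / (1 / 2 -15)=12270 / 377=32.55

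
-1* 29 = -29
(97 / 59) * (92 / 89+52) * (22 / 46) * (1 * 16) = 1365760 / 2047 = 667.20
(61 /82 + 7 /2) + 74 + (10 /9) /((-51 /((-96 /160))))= 490906 /6273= 78.26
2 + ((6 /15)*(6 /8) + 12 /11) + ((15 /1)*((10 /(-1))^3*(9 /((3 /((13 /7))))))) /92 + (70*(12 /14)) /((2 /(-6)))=-19215247 /17710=-1084.99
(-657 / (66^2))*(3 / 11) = -219 / 5324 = -0.04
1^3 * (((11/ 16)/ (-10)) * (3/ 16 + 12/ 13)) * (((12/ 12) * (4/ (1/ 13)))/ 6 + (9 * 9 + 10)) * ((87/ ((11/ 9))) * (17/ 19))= -23573781/ 48640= -484.66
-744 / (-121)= 744 / 121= 6.15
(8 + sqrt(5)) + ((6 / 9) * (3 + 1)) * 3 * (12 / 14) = sqrt(5) + 104 / 7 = 17.09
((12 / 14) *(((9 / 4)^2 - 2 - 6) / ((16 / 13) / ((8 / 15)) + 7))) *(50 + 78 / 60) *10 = -940329 / 6776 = -138.77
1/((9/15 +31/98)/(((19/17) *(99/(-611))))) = -921690/4663763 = -0.20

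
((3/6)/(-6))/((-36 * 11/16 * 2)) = 1/594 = 0.00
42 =42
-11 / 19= -0.58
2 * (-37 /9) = -74 /9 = -8.22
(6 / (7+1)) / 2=3 / 8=0.38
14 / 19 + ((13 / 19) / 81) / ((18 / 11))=20555 / 27702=0.74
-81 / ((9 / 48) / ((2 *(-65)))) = 56160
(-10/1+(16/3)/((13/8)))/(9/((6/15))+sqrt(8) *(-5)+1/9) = -639804/1311037-282960 *sqrt(2)/1311037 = -0.79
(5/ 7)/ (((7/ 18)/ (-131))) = -11790/ 49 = -240.61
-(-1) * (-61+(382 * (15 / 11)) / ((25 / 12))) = 10397 / 55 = 189.04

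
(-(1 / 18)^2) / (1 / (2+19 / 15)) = -49 / 4860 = -0.01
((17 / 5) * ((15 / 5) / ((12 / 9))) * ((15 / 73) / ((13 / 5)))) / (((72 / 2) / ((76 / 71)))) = 4845 / 269516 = 0.02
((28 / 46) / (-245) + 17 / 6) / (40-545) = -13673 / 2439150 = -0.01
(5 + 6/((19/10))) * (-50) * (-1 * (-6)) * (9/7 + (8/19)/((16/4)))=-8602500/2527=-3404.23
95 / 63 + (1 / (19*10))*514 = 25216 / 5985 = 4.21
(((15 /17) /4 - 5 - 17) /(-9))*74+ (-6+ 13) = 56939 /306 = 186.08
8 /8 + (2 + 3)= 6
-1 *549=-549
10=10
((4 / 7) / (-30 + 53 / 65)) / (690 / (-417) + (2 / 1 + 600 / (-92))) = 415610 / 131103567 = 0.00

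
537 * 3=1611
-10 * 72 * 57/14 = -20520/7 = -2931.43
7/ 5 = 1.40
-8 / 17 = -0.47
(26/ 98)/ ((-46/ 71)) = -923/ 2254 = -0.41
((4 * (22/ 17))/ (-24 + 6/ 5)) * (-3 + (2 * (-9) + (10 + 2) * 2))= -220/ 323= -0.68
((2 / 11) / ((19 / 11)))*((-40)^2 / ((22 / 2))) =15.31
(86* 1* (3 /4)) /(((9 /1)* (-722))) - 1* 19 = -82351 /4332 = -19.01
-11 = -11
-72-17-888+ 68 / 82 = -40023 / 41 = -976.17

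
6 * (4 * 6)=144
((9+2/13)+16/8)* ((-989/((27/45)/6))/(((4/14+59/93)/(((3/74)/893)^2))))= -4201049475/17002255423894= -0.00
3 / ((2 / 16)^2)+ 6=198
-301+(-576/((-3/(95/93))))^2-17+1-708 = 35981375/961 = 37441.60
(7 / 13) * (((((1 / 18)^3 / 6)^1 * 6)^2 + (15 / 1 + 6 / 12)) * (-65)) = -18451631555 / 34012224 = -542.50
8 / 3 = 2.67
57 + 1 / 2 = 115 / 2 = 57.50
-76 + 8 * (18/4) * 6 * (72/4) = 3812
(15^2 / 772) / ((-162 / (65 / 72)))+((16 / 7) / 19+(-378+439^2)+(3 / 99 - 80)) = 192263.15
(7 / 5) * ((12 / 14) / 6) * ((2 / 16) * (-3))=-3 / 40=-0.08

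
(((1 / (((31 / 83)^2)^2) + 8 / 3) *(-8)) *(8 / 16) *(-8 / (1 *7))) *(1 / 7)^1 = 684631456 / 19393941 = 35.30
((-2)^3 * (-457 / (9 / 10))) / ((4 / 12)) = 36560 / 3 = 12186.67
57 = 57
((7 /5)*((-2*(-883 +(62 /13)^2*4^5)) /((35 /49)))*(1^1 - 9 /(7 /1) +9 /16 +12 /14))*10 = -996055.85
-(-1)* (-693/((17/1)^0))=-693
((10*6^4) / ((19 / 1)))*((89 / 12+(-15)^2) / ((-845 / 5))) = -3012120 / 3211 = -938.06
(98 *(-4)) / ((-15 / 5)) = 392 / 3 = 130.67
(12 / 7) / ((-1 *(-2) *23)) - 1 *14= -2248 / 161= -13.96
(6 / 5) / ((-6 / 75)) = -15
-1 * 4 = -4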